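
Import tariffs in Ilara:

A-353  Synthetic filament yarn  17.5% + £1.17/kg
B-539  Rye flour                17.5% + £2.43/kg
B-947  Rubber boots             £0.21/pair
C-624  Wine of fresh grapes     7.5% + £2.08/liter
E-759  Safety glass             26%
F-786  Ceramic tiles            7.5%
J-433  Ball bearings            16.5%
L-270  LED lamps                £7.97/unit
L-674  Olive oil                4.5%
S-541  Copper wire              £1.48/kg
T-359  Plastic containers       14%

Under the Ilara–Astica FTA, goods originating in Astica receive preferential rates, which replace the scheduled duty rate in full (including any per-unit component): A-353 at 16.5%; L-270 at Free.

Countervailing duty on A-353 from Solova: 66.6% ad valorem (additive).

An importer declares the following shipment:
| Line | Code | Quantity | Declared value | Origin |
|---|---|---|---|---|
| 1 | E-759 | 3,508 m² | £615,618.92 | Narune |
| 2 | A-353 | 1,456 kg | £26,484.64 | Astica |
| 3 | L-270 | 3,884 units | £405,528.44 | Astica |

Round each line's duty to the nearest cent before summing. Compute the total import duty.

Line 1 (E-759, Narune, 3,508 m², £615,618.92):
Base rate for E-759 is 26%.
Duty = £615,618.92 × 26% = £160,060.92.
Line 2 (A-353, Astica, 1,456 kg, £26,484.64):
Base rate for A-353 is 17.5% + £1.17/kg.
Origin Astica qualifies under the Ilara–Astica agreement and A-353 is covered: preferential rate 16.5% applies instead.
The additional-duty order on A-353 targets Solova, not Astica; it does not apply.
Duty = £26,484.64 × 16.5% = £4,369.97.
Line 3 (L-270, Astica, 3,884 units, £405,528.44):
Base rate for L-270 is £7.97/unit.
Origin Astica qualifies under the Ilara–Astica agreement and L-270 is covered: preferential rate Free applies instead.
Duty = £405,528.44 × 0% = £0.00.
Total = £160,060.92 + £4,369.97 + £0.00 = £164,430.89.

£164,430.89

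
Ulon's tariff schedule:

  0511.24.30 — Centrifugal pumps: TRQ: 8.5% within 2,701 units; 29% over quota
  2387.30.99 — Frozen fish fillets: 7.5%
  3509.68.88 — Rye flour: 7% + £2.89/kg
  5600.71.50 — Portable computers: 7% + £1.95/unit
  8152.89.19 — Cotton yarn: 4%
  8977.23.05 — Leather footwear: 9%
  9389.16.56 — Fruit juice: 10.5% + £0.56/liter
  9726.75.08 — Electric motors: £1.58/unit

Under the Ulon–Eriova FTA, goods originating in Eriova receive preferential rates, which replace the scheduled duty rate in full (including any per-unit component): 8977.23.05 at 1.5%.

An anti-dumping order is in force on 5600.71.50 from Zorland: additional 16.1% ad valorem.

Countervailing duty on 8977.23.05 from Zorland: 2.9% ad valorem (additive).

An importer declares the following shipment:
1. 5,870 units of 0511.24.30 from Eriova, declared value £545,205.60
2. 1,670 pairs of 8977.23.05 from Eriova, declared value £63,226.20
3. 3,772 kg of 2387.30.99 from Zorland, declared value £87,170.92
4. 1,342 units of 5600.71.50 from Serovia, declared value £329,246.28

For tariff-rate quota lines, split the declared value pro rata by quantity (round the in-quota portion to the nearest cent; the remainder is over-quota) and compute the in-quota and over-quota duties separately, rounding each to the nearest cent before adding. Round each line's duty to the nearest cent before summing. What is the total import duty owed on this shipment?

Line 1 (0511.24.30, Eriova, 5,870 units, £545,205.60):
Code 0511.24.30 is under a tariff-rate quota (threshold 2,701 units). In-quota: 2,701 units at 8.5%; over-quota: 3,169 units at 29%.
Pro-rata value split: in-quota = £545,205.60 × 2,701/5,870 = £250,868.88; over-quota = £545,205.60 − £250,868.88 = £294,336.72.
In-quota duty = £250,868.88 × 8.5% = £21,323.85. Over-quota duty = £294,336.72 × 29% = £85,357.65.
Line duty = £21,323.85 + £85,357.65 = £106,681.50.
Line 2 (8977.23.05, Eriova, 1,670 pairs, £63,226.20):
Base rate for 8977.23.05 is 9%.
Origin Eriova qualifies under the Ulon–Eriova agreement and 8977.23.05 is covered: preferential rate 1.5% applies instead.
The additional-duty order on 8977.23.05 targets Zorland, not Eriova; it does not apply.
Duty = £63,226.20 × 1.5% = £948.39.
Line 3 (2387.30.99, Zorland, 3,772 kg, £87,170.92):
Base rate for 2387.30.99 is 7.5%.
Duty = £87,170.92 × 7.5% = £6,537.82.
Line 4 (5600.71.50, Serovia, 1,342 units, £329,246.28):
Base rate for 5600.71.50 is 7% + £1.95/unit.
The additional-duty order on 5600.71.50 targets Zorland, not Serovia; it does not apply.
Duty = £329,246.28 × 7% + 1,342 × £1.95 = £25,664.14.
Total = £106,681.50 + £948.39 + £6,537.82 + £25,664.14 = £139,831.85.

£139,831.85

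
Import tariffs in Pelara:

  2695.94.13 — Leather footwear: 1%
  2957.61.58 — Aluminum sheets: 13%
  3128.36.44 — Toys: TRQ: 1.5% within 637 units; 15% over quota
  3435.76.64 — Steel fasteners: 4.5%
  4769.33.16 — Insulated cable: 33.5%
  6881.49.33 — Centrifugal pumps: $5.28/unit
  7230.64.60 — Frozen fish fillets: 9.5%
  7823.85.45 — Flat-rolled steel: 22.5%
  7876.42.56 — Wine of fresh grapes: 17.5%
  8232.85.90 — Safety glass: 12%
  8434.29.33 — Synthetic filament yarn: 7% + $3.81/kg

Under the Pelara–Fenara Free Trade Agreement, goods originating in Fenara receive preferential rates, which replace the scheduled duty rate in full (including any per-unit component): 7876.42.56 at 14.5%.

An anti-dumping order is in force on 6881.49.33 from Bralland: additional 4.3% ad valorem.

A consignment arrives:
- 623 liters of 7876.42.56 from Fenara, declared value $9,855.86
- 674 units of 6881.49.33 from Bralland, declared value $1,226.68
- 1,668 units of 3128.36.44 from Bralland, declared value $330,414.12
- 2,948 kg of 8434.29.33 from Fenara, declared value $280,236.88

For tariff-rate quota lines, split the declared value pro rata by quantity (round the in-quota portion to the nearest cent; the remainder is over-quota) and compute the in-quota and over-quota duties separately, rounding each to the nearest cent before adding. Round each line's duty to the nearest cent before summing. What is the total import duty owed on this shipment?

Line 1 (7876.42.56, Fenara, 623 liters, $9,855.86):
Base rate for 7876.42.56 is 17.5%.
Origin Fenara qualifies under the Pelara–Fenara agreement and 7876.42.56 is covered: preferential rate 14.5% applies instead.
Duty = $9,855.86 × 14.5% = $1,429.10.
Line 2 (6881.49.33, Bralland, 674 units, $1,226.68):
Base rate for 6881.49.33 is $5.28/unit.
Additional duty on 6881.49.33 from Bralland: +4.3% ad valorem. Applied ad valorem rate = 4.3%.
Duty = $1,226.68 × 4.3% + 674 × $5.28 = $3,611.47.
Line 3 (3128.36.44, Bralland, 1,668 units, $330,414.12):
Code 3128.36.44 is under a tariff-rate quota (threshold 637 units). In-quota: 637 units at 1.5%; over-quota: 1,031 units at 15%.
Pro-rata value split: in-quota = $330,414.12 × 637/1,668 = $126,183.33; over-quota = $330,414.12 − $126,183.33 = $204,230.79.
In-quota duty = $126,183.33 × 1.5% = $1,892.75. Over-quota duty = $204,230.79 × 15% = $30,634.62.
Line duty = $1,892.75 + $30,634.62 = $32,527.37.
Line 4 (8434.29.33, Fenara, 2,948 kg, $280,236.88):
Base rate for 8434.29.33 is 7% + $3.81/kg.
Origin Fenara is the FTA partner but 8434.29.33 is not on the preference list; base rate stands.
Duty = $280,236.88 × 7% + 2,948 × $3.81 = $30,848.46.
Total = $1,429.10 + $3,611.47 + $32,527.37 + $30,848.46 = $68,416.40.

$68,416.40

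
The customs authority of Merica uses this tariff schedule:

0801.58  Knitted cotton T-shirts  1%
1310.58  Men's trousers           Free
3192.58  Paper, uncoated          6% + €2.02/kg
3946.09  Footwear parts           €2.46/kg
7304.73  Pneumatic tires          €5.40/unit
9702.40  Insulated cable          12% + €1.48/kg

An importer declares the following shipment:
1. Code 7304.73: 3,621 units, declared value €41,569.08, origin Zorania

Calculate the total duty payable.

Line 1 (7304.73, Zorania, 3,621 units, €41,569.08):
Base rate for 7304.73 is €5.40/unit.
Duty = 3,621 × €5.40 = €19,553.40.

€19,553.40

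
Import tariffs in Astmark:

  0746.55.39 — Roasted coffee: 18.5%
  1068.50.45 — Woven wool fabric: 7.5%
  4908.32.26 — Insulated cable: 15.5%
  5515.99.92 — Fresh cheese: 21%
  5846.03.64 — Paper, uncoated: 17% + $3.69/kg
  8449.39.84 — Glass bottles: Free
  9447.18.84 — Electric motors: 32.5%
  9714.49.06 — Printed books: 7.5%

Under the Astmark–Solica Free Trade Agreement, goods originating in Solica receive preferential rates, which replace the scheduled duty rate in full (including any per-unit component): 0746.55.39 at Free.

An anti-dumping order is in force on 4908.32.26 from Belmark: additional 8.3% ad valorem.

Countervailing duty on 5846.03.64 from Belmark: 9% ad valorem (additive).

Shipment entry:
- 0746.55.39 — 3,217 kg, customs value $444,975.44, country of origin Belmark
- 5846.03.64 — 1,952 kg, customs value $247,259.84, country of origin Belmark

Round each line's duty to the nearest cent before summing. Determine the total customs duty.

$153,810.90

Line 1 (0746.55.39, Belmark, 3,217 kg, $444,975.44):
Base rate for 0746.55.39 is 18.5%.
0746.55.39 has an FTA preferential rate, but origin Belmark is not Solica; base rate stands.
Duty = $444,975.44 × 18.5% = $82,320.46.
Line 2 (5846.03.64, Belmark, 1,952 kg, $247,259.84):
Base rate for 5846.03.64 is 17% + $3.69/kg.
Additional duty on 5846.03.64 from Belmark: +9%. Applied ad valorem rate: 17% + 9% = 26%.
Duty = $247,259.84 × 26% + 1,952 × $3.69 = $71,490.44.
Total = $82,320.46 + $71,490.44 = $153,810.90.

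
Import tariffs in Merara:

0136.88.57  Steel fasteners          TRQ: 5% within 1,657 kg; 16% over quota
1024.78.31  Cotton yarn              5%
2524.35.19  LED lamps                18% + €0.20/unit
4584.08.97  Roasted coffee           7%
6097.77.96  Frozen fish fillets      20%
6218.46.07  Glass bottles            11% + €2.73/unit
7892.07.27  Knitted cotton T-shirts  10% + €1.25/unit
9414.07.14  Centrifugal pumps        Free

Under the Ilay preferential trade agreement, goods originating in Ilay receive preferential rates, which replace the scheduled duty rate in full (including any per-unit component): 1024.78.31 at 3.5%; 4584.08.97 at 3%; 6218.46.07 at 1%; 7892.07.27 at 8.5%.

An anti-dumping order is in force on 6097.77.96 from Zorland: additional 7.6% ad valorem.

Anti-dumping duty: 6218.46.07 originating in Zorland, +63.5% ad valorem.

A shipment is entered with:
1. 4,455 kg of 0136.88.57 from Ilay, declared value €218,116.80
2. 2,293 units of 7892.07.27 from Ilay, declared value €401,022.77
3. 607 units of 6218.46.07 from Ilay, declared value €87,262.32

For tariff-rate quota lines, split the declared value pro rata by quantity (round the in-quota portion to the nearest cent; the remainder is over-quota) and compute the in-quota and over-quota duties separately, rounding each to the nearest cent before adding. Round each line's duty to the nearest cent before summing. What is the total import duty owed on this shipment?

Line 1 (0136.88.57, Ilay, 4,455 kg, €218,116.80):
Code 0136.88.57 is under a tariff-rate quota (threshold 1,657 kg). In-quota: 1,657 kg at 5%; over-quota: 2,798 kg at 16%.
Pro-rata value split: in-quota = €218,116.80 × 1,657/4,455 = €81,126.72; over-quota = €218,116.80 − €81,126.72 = €136,990.08.
In-quota duty = €81,126.72 × 5% = €4,056.34. Over-quota duty = €136,990.08 × 16% = €21,918.41.
Line duty = €4,056.34 + €21,918.41 = €25,974.75.
Line 2 (7892.07.27, Ilay, 2,293 units, €401,022.77):
Base rate for 7892.07.27 is 10% + €1.25/unit.
Origin Ilay qualifies under the Merara–Ilay agreement and 7892.07.27 is covered: preferential rate 8.5% applies instead.
Duty = €401,022.77 × 8.5% = €34,086.94.
Line 3 (6218.46.07, Ilay, 607 units, €87,262.32):
Base rate for 6218.46.07 is 11% + €2.73/unit.
Origin Ilay qualifies under the Merara–Ilay agreement and 6218.46.07 is covered: preferential rate 1% applies instead.
The additional-duty order on 6218.46.07 targets Zorland, not Ilay; it does not apply.
Duty = €87,262.32 × 1% = €872.62.
Total = €25,974.75 + €34,086.94 + €872.62 = €60,934.31.

€60,934.31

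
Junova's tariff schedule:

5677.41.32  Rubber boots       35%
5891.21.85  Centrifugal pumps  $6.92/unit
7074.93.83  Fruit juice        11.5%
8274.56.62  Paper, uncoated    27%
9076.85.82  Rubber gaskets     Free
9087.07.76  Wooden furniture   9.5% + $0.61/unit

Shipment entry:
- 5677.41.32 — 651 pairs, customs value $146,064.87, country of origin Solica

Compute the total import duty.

Line 1 (5677.41.32, Solica, 651 pairs, $146,064.87):
Base rate for 5677.41.32 is 35%.
Duty = $146,064.87 × 35% = $51,122.70.

$51,122.70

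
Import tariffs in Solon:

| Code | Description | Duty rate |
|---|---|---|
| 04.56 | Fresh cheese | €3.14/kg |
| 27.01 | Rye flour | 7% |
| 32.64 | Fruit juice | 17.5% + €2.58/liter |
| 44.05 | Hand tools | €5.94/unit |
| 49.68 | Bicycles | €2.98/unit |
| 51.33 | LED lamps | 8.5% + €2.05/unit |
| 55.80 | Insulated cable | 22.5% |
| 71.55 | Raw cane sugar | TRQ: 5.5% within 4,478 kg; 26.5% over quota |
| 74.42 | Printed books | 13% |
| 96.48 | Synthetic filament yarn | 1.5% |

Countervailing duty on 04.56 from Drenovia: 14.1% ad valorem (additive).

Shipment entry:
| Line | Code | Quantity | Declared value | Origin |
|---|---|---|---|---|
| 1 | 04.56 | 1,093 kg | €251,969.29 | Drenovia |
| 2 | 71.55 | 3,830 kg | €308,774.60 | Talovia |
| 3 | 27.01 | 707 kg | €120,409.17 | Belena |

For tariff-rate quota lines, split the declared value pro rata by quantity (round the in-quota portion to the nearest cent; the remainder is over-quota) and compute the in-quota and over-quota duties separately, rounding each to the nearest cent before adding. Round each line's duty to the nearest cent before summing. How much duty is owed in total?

Line 1 (04.56, Drenovia, 1,093 kg, €251,969.29):
Base rate for 04.56 is €3.14/kg.
Additional duty on 04.56 from Drenovia: +14.1% ad valorem. Applied ad valorem rate = 14.1%.
Duty = €251,969.29 × 14.1% + 1,093 × €3.14 = €38,959.69.
Line 2 (71.55, Talovia, 3,830 kg, €308,774.60):
Code 71.55 is under a tariff-rate quota (threshold 4,478 kg). Quantity 3,830 kg is within the quota, so the in-quota rate 5.5% applies to the full value.
Duty = €308,774.60 × 5.5% = €16,982.60.
Line 3 (27.01, Belena, 707 kg, €120,409.17):
Base rate for 27.01 is 7%.
Duty = €120,409.17 × 7% = €8,428.64.
Total = €38,959.69 + €16,982.60 + €8,428.64 = €64,370.93.

€64,370.93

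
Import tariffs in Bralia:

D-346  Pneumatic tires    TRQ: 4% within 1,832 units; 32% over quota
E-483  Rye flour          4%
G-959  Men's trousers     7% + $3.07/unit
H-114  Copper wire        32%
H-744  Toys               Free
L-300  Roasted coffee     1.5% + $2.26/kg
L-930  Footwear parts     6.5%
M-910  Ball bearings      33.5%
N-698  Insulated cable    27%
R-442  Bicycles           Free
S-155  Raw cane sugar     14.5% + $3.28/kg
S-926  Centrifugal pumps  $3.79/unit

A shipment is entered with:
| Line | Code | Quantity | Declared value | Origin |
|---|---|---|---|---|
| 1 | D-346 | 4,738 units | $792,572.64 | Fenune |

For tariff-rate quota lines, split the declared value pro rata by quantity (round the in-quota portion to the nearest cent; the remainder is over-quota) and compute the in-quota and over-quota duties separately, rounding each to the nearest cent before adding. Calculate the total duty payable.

Line 1 (D-346, Fenune, 4,738 units, $792,572.64):
Code D-346 is under a tariff-rate quota (threshold 1,832 units). In-quota: 1,832 units at 4%; over-quota: 2,906 units at 32%.
Pro-rata value split: in-quota = $792,572.64 × 1,832/4,738 = $306,456.96; over-quota = $792,572.64 − $306,456.96 = $486,115.68.
In-quota duty = $306,456.96 × 4% = $12,258.28. Over-quota duty = $486,115.68 × 32% = $155,557.02.
Line duty = $12,258.28 + $155,557.02 = $167,815.30.

$167,815.30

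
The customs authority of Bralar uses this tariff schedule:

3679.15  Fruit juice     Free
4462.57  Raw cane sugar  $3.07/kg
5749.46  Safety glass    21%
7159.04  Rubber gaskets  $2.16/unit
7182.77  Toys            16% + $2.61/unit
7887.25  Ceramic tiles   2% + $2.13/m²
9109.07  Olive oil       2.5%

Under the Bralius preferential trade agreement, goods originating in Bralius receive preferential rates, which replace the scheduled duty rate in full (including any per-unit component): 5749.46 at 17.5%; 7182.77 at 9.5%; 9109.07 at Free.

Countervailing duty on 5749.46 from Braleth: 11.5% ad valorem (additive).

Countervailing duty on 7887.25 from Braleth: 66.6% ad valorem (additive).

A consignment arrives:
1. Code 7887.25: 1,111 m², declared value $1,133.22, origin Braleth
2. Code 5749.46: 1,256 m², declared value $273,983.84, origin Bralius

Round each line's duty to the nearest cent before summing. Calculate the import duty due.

Line 1 (7887.25, Braleth, 1,111 m², $1,133.22):
Base rate for 7887.25 is 2% + $2.13/m².
Additional duty on 7887.25 from Braleth: +66.6%. Applied ad valorem rate: 2% + 66.6% = 68.6%.
Duty = $1,133.22 × 68.6% + 1,111 × $2.13 = $3,143.82.
Line 2 (5749.46, Bralius, 1,256 m², $273,983.84):
Base rate for 5749.46 is 21%.
Origin Bralius qualifies under the Bralar–Bralius agreement and 5749.46 is covered: preferential rate 17.5% applies instead.
The additional-duty order on 5749.46 targets Braleth, not Bralius; it does not apply.
Duty = $273,983.84 × 17.5% = $47,947.17.
Total = $3,143.82 + $47,947.17 = $51,090.99.

$51,090.99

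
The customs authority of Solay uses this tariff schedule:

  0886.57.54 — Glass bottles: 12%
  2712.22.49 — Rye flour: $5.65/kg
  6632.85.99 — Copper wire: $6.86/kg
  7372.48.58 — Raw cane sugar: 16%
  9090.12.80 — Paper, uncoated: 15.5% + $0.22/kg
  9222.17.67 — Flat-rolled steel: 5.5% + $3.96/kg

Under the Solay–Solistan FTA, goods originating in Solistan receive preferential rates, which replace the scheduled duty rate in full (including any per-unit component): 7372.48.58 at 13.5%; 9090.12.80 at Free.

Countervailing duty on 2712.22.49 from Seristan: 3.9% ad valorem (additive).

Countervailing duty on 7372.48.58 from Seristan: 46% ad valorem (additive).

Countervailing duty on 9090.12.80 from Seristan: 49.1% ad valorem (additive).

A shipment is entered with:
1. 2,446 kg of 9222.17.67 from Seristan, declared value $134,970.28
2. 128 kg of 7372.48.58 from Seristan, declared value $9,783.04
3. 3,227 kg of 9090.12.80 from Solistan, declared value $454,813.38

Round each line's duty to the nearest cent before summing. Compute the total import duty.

Line 1 (9222.17.67, Seristan, 2,446 kg, $134,970.28):
Base rate for 9222.17.67 is 5.5% + $3.96/kg.
Duty = $134,970.28 × 5.5% + 2,446 × $3.96 = $17,109.53.
Line 2 (7372.48.58, Seristan, 128 kg, $9,783.04):
Base rate for 7372.48.58 is 16%.
7372.48.58 has an FTA preferential rate, but origin Seristan is not Solistan; base rate stands.
Additional duty on 7372.48.58 from Seristan: +46%. Applied ad valorem rate: 16% + 46% = 62%.
Duty = $9,783.04 × 62% = $6,065.48.
Line 3 (9090.12.80, Solistan, 3,227 kg, $454,813.38):
Base rate for 9090.12.80 is 15.5% + $0.22/kg.
Origin Solistan qualifies under the Solay–Solistan agreement and 9090.12.80 is covered: preferential rate Free applies instead.
The additional-duty order on 9090.12.80 targets Seristan, not Solistan; it does not apply.
Duty = $454,813.38 × 0% = $0.00.
Total = $17,109.53 + $6,065.48 + $0.00 = $23,175.01.

$23,175.01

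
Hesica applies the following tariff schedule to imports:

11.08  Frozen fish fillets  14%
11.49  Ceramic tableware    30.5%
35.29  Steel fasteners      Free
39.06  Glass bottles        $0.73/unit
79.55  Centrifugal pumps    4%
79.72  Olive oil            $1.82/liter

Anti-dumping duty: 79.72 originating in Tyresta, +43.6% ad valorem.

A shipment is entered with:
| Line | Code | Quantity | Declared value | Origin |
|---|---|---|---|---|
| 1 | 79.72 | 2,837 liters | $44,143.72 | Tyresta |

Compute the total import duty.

Line 1 (79.72, Tyresta, 2,837 liters, $44,143.72):
Base rate for 79.72 is $1.82/liter.
Additional duty on 79.72 from Tyresta: +43.6% ad valorem. Applied ad valorem rate = 43.6%.
Duty = $44,143.72 × 43.6% + 2,837 × $1.82 = $24,410.00.

$24,410.00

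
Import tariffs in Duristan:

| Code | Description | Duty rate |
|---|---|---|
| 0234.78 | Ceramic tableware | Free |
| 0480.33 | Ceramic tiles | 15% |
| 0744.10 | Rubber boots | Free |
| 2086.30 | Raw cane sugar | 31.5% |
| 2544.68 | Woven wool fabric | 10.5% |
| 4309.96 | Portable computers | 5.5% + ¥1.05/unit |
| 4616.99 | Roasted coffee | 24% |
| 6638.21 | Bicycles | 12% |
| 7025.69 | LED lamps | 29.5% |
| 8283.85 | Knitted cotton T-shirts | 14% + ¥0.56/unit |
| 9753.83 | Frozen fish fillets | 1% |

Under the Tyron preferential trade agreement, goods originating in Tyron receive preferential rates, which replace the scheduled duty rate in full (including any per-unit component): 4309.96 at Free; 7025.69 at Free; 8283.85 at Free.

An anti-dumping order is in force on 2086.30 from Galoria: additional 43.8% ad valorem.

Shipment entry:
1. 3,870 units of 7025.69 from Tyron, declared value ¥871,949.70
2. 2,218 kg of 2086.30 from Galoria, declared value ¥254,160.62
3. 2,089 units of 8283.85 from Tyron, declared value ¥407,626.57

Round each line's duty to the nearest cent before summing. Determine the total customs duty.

Line 1 (7025.69, Tyron, 3,870 units, ¥871,949.70):
Base rate for 7025.69 is 29.5%.
Origin Tyron qualifies under the Duristan–Tyron agreement and 7025.69 is covered: preferential rate Free applies instead.
Duty = ¥871,949.70 × 0% = ¥0.00.
Line 2 (2086.30, Galoria, 2,218 kg, ¥254,160.62):
Base rate for 2086.30 is 31.5%.
Additional duty on 2086.30 from Galoria: +43.8%. Applied ad valorem rate: 31.5% + 43.8% = 75.3%.
Duty = ¥254,160.62 × 75.3% = ¥191,382.95.
Line 3 (8283.85, Tyron, 2,089 units, ¥407,626.57):
Base rate for 8283.85 is 14% + ¥0.56/unit.
Origin Tyron qualifies under the Duristan–Tyron agreement and 8283.85 is covered: preferential rate Free applies instead.
Duty = ¥407,626.57 × 0% = ¥0.00.
Total = ¥0.00 + ¥191,382.95 + ¥0.00 = ¥191,382.95.

¥191,382.95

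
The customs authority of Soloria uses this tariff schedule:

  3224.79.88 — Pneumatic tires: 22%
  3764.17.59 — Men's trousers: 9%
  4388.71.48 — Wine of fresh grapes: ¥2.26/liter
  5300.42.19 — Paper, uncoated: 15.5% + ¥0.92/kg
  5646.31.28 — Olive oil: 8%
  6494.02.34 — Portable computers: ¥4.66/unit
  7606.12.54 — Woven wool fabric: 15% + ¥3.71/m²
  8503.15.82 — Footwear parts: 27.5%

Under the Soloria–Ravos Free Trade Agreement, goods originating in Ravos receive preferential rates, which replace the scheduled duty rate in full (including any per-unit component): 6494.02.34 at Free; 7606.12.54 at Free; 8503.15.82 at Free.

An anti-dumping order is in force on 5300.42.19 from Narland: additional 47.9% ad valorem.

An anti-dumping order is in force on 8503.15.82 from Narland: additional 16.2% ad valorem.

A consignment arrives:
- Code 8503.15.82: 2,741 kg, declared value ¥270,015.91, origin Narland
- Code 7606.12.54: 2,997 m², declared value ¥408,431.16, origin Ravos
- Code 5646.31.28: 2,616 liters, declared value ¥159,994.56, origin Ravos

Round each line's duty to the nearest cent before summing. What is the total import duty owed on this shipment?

Line 1 (8503.15.82, Narland, 2,741 kg, ¥270,015.91):
Base rate for 8503.15.82 is 27.5%.
8503.15.82 has an FTA preferential rate, but origin Narland is not Ravos; base rate stands.
Additional duty on 8503.15.82 from Narland: +16.2%. Applied ad valorem rate: 27.5% + 16.2% = 43.7%.
Duty = ¥270,015.91 × 43.7% = ¥117,996.95.
Line 2 (7606.12.54, Ravos, 2,997 m², ¥408,431.16):
Base rate for 7606.12.54 is 15% + ¥3.71/m².
Origin Ravos qualifies under the Soloria–Ravos agreement and 7606.12.54 is covered: preferential rate Free applies instead.
Duty = ¥408,431.16 × 0% = ¥0.00.
Line 3 (5646.31.28, Ravos, 2,616 liters, ¥159,994.56):
Base rate for 5646.31.28 is 8%.
Origin Ravos is the FTA partner but 5646.31.28 is not on the preference list; base rate stands.
Duty = ¥159,994.56 × 8% = ¥12,799.56.
Total = ¥117,996.95 + ¥0.00 + ¥12,799.56 = ¥130,796.51.

¥130,796.51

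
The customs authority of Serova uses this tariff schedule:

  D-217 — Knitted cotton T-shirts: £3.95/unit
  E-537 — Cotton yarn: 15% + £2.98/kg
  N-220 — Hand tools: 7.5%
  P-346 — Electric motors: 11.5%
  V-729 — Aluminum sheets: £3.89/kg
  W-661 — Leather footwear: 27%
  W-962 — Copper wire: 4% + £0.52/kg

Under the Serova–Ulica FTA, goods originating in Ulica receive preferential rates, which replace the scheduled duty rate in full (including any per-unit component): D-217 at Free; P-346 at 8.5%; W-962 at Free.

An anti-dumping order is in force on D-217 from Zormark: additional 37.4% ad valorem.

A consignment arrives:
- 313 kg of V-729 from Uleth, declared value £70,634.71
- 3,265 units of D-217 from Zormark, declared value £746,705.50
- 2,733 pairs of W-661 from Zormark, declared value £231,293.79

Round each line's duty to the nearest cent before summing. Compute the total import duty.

£355,831.50

Line 1 (V-729, Uleth, 313 kg, £70,634.71):
Base rate for V-729 is £3.89/kg.
Duty = 313 × £3.89 = £1,217.57.
Line 2 (D-217, Zormark, 3,265 units, £746,705.50):
Base rate for D-217 is £3.95/unit.
D-217 has an FTA preferential rate, but origin Zormark is not Ulica; base rate stands.
Additional duty on D-217 from Zormark: +37.4% ad valorem. Applied ad valorem rate = 37.4%.
Duty = £746,705.50 × 37.4% + 3,265 × £3.95 = £292,164.61.
Line 3 (W-661, Zormark, 2,733 pairs, £231,293.79):
Base rate for W-661 is 27%.
Duty = £231,293.79 × 27% = £62,449.32.
Total = £1,217.57 + £292,164.61 + £62,449.32 = £355,831.50.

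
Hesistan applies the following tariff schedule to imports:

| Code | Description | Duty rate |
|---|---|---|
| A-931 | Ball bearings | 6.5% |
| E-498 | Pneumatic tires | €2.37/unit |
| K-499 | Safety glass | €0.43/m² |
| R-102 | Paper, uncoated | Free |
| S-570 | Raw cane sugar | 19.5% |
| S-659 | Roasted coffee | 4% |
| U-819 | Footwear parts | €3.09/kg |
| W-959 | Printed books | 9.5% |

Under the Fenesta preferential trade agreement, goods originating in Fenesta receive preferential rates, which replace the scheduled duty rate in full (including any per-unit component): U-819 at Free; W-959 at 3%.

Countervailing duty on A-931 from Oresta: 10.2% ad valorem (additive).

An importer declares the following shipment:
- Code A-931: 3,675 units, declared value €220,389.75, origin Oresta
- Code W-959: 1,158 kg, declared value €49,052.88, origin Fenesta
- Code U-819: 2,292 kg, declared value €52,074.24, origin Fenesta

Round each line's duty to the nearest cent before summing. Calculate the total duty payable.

€38,276.68

Line 1 (A-931, Oresta, 3,675 units, €220,389.75):
Base rate for A-931 is 6.5%.
Additional duty on A-931 from Oresta: +10.2%. Applied ad valorem rate: 6.5% + 10.2% = 16.7%.
Duty = €220,389.75 × 16.7% = €36,805.09.
Line 2 (W-959, Fenesta, 1,158 kg, €49,052.88):
Base rate for W-959 is 9.5%.
Origin Fenesta qualifies under the Hesistan–Fenesta agreement and W-959 is covered: preferential rate 3% applies instead.
Duty = €49,052.88 × 3% = €1,471.59.
Line 3 (U-819, Fenesta, 2,292 kg, €52,074.24):
Base rate for U-819 is €3.09/kg.
Origin Fenesta qualifies under the Hesistan–Fenesta agreement and U-819 is covered: preferential rate Free applies instead.
Duty = €52,074.24 × 0% = €0.00.
Total = €36,805.09 + €1,471.59 + €0.00 = €38,276.68.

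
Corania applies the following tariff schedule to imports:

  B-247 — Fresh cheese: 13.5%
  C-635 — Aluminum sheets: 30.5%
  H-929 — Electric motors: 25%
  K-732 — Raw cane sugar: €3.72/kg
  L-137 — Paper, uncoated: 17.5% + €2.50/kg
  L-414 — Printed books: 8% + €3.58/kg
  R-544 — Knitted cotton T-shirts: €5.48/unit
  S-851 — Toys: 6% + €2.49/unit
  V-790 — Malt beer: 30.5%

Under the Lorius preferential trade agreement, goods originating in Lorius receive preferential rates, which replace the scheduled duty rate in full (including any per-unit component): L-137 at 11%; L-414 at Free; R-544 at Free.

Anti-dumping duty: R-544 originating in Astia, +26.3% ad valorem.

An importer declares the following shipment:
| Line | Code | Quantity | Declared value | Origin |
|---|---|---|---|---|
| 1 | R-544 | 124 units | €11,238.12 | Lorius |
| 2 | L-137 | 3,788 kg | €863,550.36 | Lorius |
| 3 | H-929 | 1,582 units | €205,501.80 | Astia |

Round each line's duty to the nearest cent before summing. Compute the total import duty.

€146,365.99

Line 1 (R-544, Lorius, 124 units, €11,238.12):
Base rate for R-544 is €5.48/unit.
Origin Lorius qualifies under the Corania–Lorius agreement and R-544 is covered: preferential rate Free applies instead.
The additional-duty order on R-544 targets Astia, not Lorius; it does not apply.
Duty = €11,238.12 × 0% = €0.00.
Line 2 (L-137, Lorius, 3,788 kg, €863,550.36):
Base rate for L-137 is 17.5% + €2.50/kg.
Origin Lorius qualifies under the Corania–Lorius agreement and L-137 is covered: preferential rate 11% applies instead.
Duty = €863,550.36 × 11% = €94,990.54.
Line 3 (H-929, Astia, 1,582 units, €205,501.80):
Base rate for H-929 is 25%.
Duty = €205,501.80 × 25% = €51,375.45.
Total = €0.00 + €94,990.54 + €51,375.45 = €146,365.99.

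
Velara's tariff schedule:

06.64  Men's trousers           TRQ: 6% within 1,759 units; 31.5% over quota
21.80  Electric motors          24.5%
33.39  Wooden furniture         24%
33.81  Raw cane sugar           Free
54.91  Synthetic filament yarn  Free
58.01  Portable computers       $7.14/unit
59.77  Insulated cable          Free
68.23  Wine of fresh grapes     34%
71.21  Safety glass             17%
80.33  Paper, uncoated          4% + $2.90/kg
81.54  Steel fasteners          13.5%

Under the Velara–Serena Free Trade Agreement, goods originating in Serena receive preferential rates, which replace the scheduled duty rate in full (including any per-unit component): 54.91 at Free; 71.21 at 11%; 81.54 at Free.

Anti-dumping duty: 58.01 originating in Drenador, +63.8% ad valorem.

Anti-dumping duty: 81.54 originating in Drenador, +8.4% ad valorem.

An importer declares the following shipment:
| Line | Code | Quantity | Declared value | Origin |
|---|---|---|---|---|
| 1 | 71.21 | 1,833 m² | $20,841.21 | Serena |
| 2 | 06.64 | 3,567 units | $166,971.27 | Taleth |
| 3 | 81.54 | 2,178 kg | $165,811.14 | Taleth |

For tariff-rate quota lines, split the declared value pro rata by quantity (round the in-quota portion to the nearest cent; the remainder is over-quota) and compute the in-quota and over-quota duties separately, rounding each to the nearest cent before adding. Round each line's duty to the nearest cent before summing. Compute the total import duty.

Line 1 (71.21, Serena, 1,833 m², $20,841.21):
Base rate for 71.21 is 17%.
Origin Serena qualifies under the Velara–Serena agreement and 71.21 is covered: preferential rate 11% applies instead.
Duty = $20,841.21 × 11% = $2,292.53.
Line 2 (06.64, Taleth, 3,567 units, $166,971.27):
Code 06.64 is under a tariff-rate quota (threshold 1,759 units). In-quota: 1,759 units at 6%; over-quota: 1,808 units at 31.5%.
Pro-rata value split: in-quota = $166,971.27 × 1,759/3,567 = $82,338.79; over-quota = $166,971.27 − $82,338.79 = $84,632.48.
In-quota duty = $82,338.79 × 6% = $4,940.33. Over-quota duty = $84,632.48 × 31.5% = $26,659.23.
Line duty = $4,940.33 + $26,659.23 = $31,599.56.
Line 3 (81.54, Taleth, 2,178 kg, $165,811.14):
Base rate for 81.54 is 13.5%.
81.54 has an FTA preferential rate, but origin Taleth is not Serena; base rate stands.
The additional-duty order on 81.54 targets Drenador, not Taleth; it does not apply.
Duty = $165,811.14 × 13.5% = $22,384.50.
Total = $2,292.53 + $31,599.56 + $22,384.50 = $56,276.59.

$56,276.59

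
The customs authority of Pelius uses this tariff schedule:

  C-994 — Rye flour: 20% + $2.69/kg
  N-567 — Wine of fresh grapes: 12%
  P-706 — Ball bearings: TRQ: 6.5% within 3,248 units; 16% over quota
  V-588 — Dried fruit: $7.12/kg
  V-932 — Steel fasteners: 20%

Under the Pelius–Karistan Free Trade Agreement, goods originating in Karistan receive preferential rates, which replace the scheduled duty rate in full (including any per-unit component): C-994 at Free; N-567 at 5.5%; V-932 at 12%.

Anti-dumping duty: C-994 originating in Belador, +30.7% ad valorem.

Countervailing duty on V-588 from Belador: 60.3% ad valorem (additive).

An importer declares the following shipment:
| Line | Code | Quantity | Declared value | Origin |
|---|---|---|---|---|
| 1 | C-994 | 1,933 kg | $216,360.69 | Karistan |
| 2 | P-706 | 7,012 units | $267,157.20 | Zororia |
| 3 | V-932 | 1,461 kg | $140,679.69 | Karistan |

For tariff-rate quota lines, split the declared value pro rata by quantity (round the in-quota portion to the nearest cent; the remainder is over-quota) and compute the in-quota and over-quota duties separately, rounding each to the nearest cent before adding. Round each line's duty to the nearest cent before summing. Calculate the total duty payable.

$47,870.57

Line 1 (C-994, Karistan, 1,933 kg, $216,360.69):
Base rate for C-994 is 20% + $2.69/kg.
Origin Karistan qualifies under the Pelius–Karistan agreement and C-994 is covered: preferential rate Free applies instead.
The additional-duty order on C-994 targets Belador, not Karistan; it does not apply.
Duty = $216,360.69 × 0% = $0.00.
Line 2 (P-706, Zororia, 7,012 units, $267,157.20):
Code P-706 is under a tariff-rate quota (threshold 3,248 units). In-quota: 3,248 units at 6.5%; over-quota: 3,764 units at 16%.
Pro-rata value split: in-quota = $267,157.20 × 3,248/7,012 = $123,748.80; over-quota = $267,157.20 − $123,748.80 = $143,408.40.
In-quota duty = $123,748.80 × 6.5% = $8,043.67. Over-quota duty = $143,408.40 × 16% = $22,945.34.
Line duty = $8,043.67 + $22,945.34 = $30,989.01.
Line 3 (V-932, Karistan, 1,461 kg, $140,679.69):
Base rate for V-932 is 20%.
Origin Karistan qualifies under the Pelius–Karistan agreement and V-932 is covered: preferential rate 12% applies instead.
Duty = $140,679.69 × 12% = $16,881.56.
Total = $0.00 + $30,989.01 + $16,881.56 = $47,870.57.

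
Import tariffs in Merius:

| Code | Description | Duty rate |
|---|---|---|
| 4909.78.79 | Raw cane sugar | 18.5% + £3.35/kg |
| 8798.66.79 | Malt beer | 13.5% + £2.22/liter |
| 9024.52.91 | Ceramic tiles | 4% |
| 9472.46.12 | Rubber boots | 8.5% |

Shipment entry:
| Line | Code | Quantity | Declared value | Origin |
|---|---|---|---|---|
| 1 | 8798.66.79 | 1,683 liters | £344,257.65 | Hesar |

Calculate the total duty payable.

£50,211.04

Line 1 (8798.66.79, Hesar, 1,683 liters, £344,257.65):
Base rate for 8798.66.79 is 13.5% + £2.22/liter.
Duty = £344,257.65 × 13.5% + 1,683 × £2.22 = £50,211.04.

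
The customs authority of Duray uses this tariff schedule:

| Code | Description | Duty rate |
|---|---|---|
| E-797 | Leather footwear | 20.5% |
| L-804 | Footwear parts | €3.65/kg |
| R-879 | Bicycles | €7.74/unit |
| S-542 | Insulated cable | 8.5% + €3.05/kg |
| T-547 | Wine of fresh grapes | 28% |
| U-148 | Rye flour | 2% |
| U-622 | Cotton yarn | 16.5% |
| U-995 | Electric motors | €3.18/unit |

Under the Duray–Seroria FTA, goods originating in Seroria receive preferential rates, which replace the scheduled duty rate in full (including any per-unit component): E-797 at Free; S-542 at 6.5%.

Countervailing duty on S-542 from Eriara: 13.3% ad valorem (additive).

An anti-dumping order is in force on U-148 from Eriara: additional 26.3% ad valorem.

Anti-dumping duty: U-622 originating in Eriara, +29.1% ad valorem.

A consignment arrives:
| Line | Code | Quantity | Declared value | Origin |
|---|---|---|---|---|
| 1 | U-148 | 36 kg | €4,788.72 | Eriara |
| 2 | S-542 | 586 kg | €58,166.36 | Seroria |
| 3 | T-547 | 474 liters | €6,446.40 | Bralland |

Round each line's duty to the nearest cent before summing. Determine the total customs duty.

Line 1 (U-148, Eriara, 36 kg, €4,788.72):
Base rate for U-148 is 2%.
Additional duty on U-148 from Eriara: +26.3%. Applied ad valorem rate: 2% + 26.3% = 28.3%.
Duty = €4,788.72 × 28.3% = €1,355.21.
Line 2 (S-542, Seroria, 586 kg, €58,166.36):
Base rate for S-542 is 8.5% + €3.05/kg.
Origin Seroria qualifies under the Duray–Seroria agreement and S-542 is covered: preferential rate 6.5% applies instead.
The additional-duty order on S-542 targets Eriara, not Seroria; it does not apply.
Duty = €58,166.36 × 6.5% = €3,780.81.
Line 3 (T-547, Bralland, 474 liters, €6,446.40):
Base rate for T-547 is 28%.
Duty = €6,446.40 × 28% = €1,804.99.
Total = €1,355.21 + €3,780.81 + €1,804.99 = €6,941.01.

€6,941.01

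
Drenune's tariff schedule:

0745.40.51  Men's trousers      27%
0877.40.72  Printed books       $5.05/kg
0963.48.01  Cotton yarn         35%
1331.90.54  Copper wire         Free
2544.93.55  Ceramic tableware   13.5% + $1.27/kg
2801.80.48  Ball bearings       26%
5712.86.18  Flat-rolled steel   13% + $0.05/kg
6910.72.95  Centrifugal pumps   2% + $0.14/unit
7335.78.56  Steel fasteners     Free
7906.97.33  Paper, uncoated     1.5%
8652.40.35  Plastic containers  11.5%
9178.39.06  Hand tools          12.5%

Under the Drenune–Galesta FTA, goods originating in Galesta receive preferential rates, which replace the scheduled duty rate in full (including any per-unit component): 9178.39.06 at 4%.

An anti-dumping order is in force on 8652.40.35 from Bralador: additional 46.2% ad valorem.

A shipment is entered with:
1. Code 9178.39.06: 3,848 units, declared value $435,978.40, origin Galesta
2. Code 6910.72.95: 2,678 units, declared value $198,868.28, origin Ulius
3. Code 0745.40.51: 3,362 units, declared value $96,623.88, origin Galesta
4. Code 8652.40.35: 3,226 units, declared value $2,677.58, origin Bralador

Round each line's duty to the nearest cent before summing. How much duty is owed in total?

Line 1 (9178.39.06, Galesta, 3,848 units, $435,978.40):
Base rate for 9178.39.06 is 12.5%.
Origin Galesta qualifies under the Drenune–Galesta agreement and 9178.39.06 is covered: preferential rate 4% applies instead.
Duty = $435,978.40 × 4% = $17,439.14.
Line 2 (6910.72.95, Ulius, 2,678 units, $198,868.28):
Base rate for 6910.72.95 is 2% + $0.14/unit.
Duty = $198,868.28 × 2% + 2,678 × $0.14 = $4,352.29.
Line 3 (0745.40.51, Galesta, 3,362 units, $96,623.88):
Base rate for 0745.40.51 is 27%.
Origin Galesta is the FTA partner but 0745.40.51 is not on the preference list; base rate stands.
Duty = $96,623.88 × 27% = $26,088.45.
Line 4 (8652.40.35, Bralador, 3,226 units, $2,677.58):
Base rate for 8652.40.35 is 11.5%.
Additional duty on 8652.40.35 from Bralador: +46.2%. Applied ad valorem rate: 11.5% + 46.2% = 57.7%.
Duty = $2,677.58 × 57.7% = $1,544.96.
Total = $17,439.14 + $4,352.29 + $26,088.45 + $1,544.96 = $49,424.84.

$49,424.84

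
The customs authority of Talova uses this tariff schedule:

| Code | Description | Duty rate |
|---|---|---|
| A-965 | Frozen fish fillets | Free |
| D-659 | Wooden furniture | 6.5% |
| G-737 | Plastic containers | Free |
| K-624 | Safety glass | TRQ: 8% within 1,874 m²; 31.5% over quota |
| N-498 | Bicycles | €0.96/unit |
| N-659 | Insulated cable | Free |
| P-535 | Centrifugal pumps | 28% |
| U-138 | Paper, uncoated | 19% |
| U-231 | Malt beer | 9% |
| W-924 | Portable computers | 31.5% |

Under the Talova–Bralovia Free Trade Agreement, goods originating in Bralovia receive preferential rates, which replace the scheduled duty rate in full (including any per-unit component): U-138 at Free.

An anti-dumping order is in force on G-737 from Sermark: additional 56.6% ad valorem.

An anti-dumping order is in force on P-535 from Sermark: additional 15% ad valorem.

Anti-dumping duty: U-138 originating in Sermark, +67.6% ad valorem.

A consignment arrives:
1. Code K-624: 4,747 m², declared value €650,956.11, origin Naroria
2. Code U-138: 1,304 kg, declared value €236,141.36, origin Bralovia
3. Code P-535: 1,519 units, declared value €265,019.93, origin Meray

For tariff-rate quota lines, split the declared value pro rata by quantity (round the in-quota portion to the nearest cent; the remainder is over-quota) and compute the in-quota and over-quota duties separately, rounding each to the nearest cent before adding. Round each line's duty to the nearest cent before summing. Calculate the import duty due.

€218,866.07

Line 1 (K-624, Naroria, 4,747 m², €650,956.11):
Code K-624 is under a tariff-rate quota (threshold 1,874 m²). In-quota: 1,874 m² at 8%; over-quota: 2,873 m² at 31.5%.
Pro-rata value split: in-quota = €650,956.11 × 1,874/4,747 = €256,981.62; over-quota = €650,956.11 − €256,981.62 = €393,974.49.
In-quota duty = €256,981.62 × 8% = €20,558.53. Over-quota duty = €393,974.49 × 31.5% = €124,101.96.
Line duty = €20,558.53 + €124,101.96 = €144,660.49.
Line 2 (U-138, Bralovia, 1,304 kg, €236,141.36):
Base rate for U-138 is 19%.
Origin Bralovia qualifies under the Talova–Bralovia agreement and U-138 is covered: preferential rate Free applies instead.
The additional-duty order on U-138 targets Sermark, not Bralovia; it does not apply.
Duty = €236,141.36 × 0% = €0.00.
Line 3 (P-535, Meray, 1,519 units, €265,019.93):
Base rate for P-535 is 28%.
The additional-duty order on P-535 targets Sermark, not Meray; it does not apply.
Duty = €265,019.93 × 28% = €74,205.58.
Total = €144,660.49 + €0.00 + €74,205.58 = €218,866.07.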